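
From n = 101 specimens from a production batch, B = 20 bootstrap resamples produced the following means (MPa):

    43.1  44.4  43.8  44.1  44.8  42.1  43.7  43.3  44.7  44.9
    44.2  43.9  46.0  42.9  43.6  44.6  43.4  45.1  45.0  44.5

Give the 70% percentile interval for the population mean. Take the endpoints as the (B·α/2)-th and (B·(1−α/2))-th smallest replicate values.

(43.1, 44.9)

Sorted replicates: 42.1, 42.9, 43.1, 43.3, 43.4, 43.6, 43.7, 43.8, 43.9, 44.1, 44.2, 44.4, 44.5, 44.6, 44.7, 44.8, 44.9, 45.0, 45.1, 46.0
α = 0.30; lower rank = 20 × 0.150 = 3; upper rank = 20 × 0.850 = 17.
The 3rd smallest replicate is 43.1; the 17th is 44.9.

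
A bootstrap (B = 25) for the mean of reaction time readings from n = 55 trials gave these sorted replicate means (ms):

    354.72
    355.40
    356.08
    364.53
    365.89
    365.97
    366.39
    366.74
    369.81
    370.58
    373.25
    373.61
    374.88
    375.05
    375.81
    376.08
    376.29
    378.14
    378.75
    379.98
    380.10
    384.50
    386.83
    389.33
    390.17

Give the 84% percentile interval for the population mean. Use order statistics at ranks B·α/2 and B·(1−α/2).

α = 0.16; lower rank = 25 × 0.080 = 2; upper rank = 25 × 0.920 = 23.
The 2nd smallest replicate is 355.40; the 23rd is 386.83.

(355.40, 386.83)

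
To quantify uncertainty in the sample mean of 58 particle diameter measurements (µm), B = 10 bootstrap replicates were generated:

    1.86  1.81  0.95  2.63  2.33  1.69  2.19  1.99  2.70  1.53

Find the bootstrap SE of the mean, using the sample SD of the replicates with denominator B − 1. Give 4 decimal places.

Bootstrap SE is the standard deviation of the 10 replicate means.
Mean of replicates: (1.86 + 1.81 + 0.95 + 2.63 + 2.33 + 1.69 + 2.19 + 1.99 + 2.70 + 1.53) / 10 = 19.68000 / 10 = 1.96800
Sum of squared deviations: (−0.10800)² + (−0.15800)² + (−1.01800)² + (+0.66200)² + (+0.36200)² + (−0.27800)² + (+0.22200)² + (+0.02200)² + (+0.73200)² + (−0.43800)² = 2.49696
Variance = 2.49696 / 9 = 0.27744
SE* = √0.27744

SE* = 0.5267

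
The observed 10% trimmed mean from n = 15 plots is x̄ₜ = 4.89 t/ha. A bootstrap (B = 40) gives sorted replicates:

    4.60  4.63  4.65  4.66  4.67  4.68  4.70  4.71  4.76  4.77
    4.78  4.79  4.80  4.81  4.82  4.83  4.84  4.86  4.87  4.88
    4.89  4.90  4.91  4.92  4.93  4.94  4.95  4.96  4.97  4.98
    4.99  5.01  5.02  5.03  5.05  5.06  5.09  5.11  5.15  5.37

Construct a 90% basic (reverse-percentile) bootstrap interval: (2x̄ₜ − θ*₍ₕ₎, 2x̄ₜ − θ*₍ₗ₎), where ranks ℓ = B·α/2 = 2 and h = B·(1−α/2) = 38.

(4.67, 5.15)

Percentile endpoints at ranks 2 and 38: θ*₍2₎ = 4.63, θ*₍38₎ = 5.11.
Basic interval reflects these around x̄ₜ:
  lower = 2 × 4.89 − 5.11 = 4.67
  upper = 2 × 4.89 − 4.63 = 5.15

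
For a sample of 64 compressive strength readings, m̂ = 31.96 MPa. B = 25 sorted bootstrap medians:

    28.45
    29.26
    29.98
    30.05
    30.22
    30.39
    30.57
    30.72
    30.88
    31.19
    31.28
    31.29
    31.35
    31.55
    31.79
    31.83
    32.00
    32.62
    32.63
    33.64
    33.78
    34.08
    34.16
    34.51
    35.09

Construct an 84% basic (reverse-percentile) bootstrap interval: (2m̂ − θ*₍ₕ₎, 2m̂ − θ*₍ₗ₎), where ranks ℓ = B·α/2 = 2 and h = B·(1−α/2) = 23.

Percentile endpoints at ranks 2 and 23: θ*₍2₎ = 29.26, θ*₍23₎ = 34.16.
Basic interval reflects these around m̂:
  lower = 2 × 31.96 − 34.16 = 29.76
  upper = 2 × 31.96 − 29.26 = 34.66

(29.76, 34.66)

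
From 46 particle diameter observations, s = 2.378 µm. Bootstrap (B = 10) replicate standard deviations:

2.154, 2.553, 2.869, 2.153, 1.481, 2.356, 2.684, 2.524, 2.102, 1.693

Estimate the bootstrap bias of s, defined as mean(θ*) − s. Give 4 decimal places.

bias = −0.1211

mean(θ*) = (2.154 + 2.553 + 2.869 + 2.153 + 1.481 + 2.356 + 2.684 + 2.524 + 2.102 + 1.693) / 10 = 2.25690
bias = 2.25690 − 2.378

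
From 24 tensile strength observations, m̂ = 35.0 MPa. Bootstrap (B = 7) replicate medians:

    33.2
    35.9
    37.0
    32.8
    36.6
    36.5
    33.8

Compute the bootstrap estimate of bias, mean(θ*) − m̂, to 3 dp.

mean(θ*) = (33.2 + 35.9 + 37.0 + 32.8 + 36.6 + 36.5 + 33.8) / 7 = 35.1143
bias = 35.1143 − 35.0

bias = +0.114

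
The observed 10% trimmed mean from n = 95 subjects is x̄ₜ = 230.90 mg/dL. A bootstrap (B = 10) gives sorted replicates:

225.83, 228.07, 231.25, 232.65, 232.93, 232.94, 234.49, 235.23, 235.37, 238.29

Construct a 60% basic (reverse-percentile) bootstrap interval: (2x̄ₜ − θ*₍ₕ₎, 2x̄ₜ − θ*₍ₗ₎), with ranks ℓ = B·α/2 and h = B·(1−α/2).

Percentile endpoints at ranks 2 and 8: θ*₍2₎ = 228.07, θ*₍8₎ = 235.23.
Basic interval reflects these around x̄ₜ:
  lower = 2 × 230.90 − 235.23 = 226.57
  upper = 2 × 230.90 − 228.07 = 233.73

(226.57, 233.73)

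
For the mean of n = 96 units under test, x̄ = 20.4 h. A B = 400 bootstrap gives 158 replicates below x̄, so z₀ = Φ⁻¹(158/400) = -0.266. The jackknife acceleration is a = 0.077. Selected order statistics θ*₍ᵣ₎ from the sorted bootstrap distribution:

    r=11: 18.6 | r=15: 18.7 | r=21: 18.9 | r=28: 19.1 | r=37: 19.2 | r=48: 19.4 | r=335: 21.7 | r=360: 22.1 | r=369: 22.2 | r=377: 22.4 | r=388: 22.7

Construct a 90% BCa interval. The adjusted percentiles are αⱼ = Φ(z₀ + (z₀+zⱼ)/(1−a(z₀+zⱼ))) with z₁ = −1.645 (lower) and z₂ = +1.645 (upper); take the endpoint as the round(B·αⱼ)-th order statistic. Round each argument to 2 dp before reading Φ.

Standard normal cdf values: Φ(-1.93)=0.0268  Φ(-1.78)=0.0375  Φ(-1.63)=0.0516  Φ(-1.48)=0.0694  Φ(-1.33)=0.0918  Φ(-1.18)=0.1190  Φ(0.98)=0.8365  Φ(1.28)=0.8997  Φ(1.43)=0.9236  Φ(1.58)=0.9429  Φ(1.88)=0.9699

(18.6, 22.1)

Lower: z₀ + z₁ = -0.266 + (-1.645) = -1.911; 1 − a(z₀+z₁) = 1 − (0.077)(-1.911) = 1.1471; argument = -0.266 + (-1.911)/1.1471 = -1.9319 → -1.93.
α₁ = Φ(-1.93) = 0.0268; rank = round(400 × 0.0268) = 11; θ*₍11₎ = 18.6.
Upper: z₀ + z₂ = 1.379; 1 − a(z₀+z₂) = 0.8938; argument = 1.2768 → 1.28; α₂ = 0.8997; rank = 360; θ*₍360₎ = 22.1.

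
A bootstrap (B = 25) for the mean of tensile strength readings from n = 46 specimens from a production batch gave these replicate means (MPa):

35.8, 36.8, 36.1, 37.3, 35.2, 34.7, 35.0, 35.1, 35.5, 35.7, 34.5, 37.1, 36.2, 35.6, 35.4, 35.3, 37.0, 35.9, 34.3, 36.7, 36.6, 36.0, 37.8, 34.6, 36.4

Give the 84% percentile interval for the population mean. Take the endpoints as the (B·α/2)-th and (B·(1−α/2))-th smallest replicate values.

Sorted replicates: 34.3, 34.5, 34.6, 34.7, 35.0, 35.1, 35.2, 35.3, 35.4, 35.5, 35.6, 35.7, 35.8, 35.9, 36.0, 36.1, 36.2, 36.4, 36.6, 36.7, 36.8, 37.0, 37.1, 37.3, 37.8
α = 0.16; lower rank = 25 × 0.080 = 2; upper rank = 25 × 0.920 = 23.
The 2nd smallest replicate is 34.5; the 23rd is 37.1.

(34.5, 37.1)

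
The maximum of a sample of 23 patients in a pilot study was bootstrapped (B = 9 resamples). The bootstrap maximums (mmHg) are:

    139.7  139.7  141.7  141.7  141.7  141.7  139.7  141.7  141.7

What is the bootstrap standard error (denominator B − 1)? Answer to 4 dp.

Bootstrap SE is the standard deviation of the 9 replicate maximums.
Mean of replicates: (139.7 + 139.7 + 141.7 + 141.7 + 141.7 + 141.7 + 139.7 + 141.7 + 141.7) / 9 = 1269.30000 / 9 = 141.03333
Sum of squared deviations: (−1.33333)² + (−1.33333)² + (+0.66667)² + (+0.66667)² + (+0.66667)² + (+0.66667)² + (−1.33333)² + (+0.66667)² + (+0.66667)² = 8.00000
Variance = 8.00000 / 8 = 1.00000
SE* = √1.00000

SE* = 1.0000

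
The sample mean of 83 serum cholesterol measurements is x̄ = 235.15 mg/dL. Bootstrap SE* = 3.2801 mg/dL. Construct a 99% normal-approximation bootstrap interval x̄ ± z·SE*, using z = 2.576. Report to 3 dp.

(226.700, 243.600)

Margin = 2.576 × 3.2801 = 8.4495
Interval: 235.15 ± 8.4495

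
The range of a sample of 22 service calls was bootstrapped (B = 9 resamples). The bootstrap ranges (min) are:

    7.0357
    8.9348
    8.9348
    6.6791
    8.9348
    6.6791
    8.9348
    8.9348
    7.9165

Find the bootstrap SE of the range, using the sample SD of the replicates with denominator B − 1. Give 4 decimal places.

Bootstrap SE is the standard deviation of the 9 replicate ranges.
Mean of replicates: (7.0357 + 8.9348 + 8.9348 + 6.6791 + 8.9348 + 6.6791 + 8.9348 + 8.9348 + 7.9165) / 9 = 72.98440 / 9 = 8.10938
Sum of squared deviations: (−1.07368)² + (+0.82542)² + (+0.82542)² + (−1.43028)² + (+0.82542)² + (−1.43028)² + (+0.82542)² + (+0.82542)² + (−0.19288)² = 8.68798
Variance = 8.68798 / 8 = 1.08600
SE* = √1.08600

SE* = 1.0421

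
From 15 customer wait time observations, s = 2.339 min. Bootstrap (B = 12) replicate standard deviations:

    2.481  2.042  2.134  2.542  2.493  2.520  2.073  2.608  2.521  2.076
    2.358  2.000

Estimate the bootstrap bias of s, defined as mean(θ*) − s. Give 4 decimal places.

mean(θ*) = (2.481 + 2.042 + 2.134 + 2.542 + 2.493 + 2.520 + 2.073 + 2.608 + 2.521 + 2.076 + 2.358 + 2.000) / 12 = 2.32067
bias = 2.32067 − 2.339

bias = −0.0183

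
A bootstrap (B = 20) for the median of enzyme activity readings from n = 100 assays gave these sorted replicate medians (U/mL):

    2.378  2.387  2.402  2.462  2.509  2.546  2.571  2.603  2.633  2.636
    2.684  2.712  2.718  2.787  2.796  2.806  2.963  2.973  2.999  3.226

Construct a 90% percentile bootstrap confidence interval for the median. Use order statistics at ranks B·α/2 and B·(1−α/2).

(2.378, 2.999)

α = 0.10; lower rank = 20 × 0.050 = 1; upper rank = 20 × 0.950 = 19.
The 1st smallest replicate is 2.378; the 19th is 2.999.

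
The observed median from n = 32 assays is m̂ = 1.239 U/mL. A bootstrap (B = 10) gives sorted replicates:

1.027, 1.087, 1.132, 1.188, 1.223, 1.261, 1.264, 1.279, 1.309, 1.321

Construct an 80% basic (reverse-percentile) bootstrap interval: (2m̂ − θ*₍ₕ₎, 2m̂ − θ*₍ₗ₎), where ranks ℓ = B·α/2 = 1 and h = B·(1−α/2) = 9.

Percentile endpoints at ranks 1 and 9: θ*₍1₎ = 1.027, θ*₍9₎ = 1.309.
Basic interval reflects these around m̂:
  lower = 2 × 1.239 − 1.309 = 1.169
  upper = 2 × 1.239 − 1.027 = 1.451

(1.169, 1.451)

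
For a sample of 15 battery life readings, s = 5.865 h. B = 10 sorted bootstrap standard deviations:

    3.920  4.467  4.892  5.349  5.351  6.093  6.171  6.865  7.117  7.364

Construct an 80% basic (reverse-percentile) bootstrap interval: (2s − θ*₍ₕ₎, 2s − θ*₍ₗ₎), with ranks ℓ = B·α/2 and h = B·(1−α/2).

(4.613, 7.810)

Percentile endpoints at ranks 1 and 9: θ*₍1₎ = 3.920, θ*₍9₎ = 7.117.
Basic interval reflects these around s:
  lower = 2 × 5.865 − 7.117 = 4.613
  upper = 2 × 5.865 − 3.920 = 7.810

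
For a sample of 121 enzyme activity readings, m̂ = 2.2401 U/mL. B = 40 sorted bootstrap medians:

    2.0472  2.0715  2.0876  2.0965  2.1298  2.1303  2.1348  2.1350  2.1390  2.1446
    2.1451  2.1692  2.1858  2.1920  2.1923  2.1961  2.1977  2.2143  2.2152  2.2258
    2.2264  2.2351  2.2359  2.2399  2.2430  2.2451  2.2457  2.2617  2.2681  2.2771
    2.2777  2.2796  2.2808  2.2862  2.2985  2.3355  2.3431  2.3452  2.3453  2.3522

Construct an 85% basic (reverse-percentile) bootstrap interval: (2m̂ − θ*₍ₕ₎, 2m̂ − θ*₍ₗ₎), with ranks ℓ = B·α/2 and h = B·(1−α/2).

(2.1371, 2.3926)

Percentile endpoints at ranks 3 and 37: θ*₍3₎ = 2.0876, θ*₍37₎ = 2.3431.
Basic interval reflects these around m̂:
  lower = 2 × 2.2401 − 2.3431 = 2.1371
  upper = 2 × 2.2401 − 2.0876 = 2.3926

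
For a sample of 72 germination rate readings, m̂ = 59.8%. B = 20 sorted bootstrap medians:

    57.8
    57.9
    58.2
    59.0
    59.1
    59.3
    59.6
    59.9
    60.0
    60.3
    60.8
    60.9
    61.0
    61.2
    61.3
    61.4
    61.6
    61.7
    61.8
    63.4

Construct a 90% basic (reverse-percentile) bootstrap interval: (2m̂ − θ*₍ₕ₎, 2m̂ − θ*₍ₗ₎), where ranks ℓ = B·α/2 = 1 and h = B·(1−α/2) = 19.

Percentile endpoints at ranks 1 and 19: θ*₍1₎ = 57.8, θ*₍19₎ = 61.8.
Basic interval reflects these around m̂:
  lower = 2 × 59.8 − 61.8 = 57.8
  upper = 2 × 59.8 − 57.8 = 61.8

(57.8, 61.8)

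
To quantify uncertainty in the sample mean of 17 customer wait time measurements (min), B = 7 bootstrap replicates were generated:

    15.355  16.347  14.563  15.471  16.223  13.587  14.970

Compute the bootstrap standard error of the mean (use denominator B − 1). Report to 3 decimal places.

Bootstrap SE is the standard deviation of the 7 replicate means.
Mean of replicates: (15.355 + 16.347 + 14.563 + 15.471 + 16.223 + 13.587 + 14.970) / 7 = 106.5160 / 7 = 15.2166
Sum of squared deviations: (+0.1384)² + (+1.1304)² + (−0.6536)² + (+0.2544)² + (+1.0064)² + (−1.6296)² + (−0.2466)² = 5.5181
Variance = 5.5181 / 6 = 0.9197
SE* = √0.9197

SE* = 0.959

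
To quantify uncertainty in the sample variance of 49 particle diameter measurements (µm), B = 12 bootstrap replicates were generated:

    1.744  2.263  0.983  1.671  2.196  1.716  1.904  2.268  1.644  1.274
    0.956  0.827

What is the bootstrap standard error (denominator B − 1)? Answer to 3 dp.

Bootstrap SE is the standard deviation of the 12 replicate variances.
Mean of replicates: (1.744 + 2.263 + 0.983 + 1.671 + 2.196 + 1.716 + 1.904 + 2.268 + 1.644 + 1.274 + 0.956 + 0.827) / 12 = 19.4460 / 12 = 1.6205
Sum of squared deviations: (+0.1235)² + (+0.6425)² + (−0.6375)² + (+0.0505)² + (+0.5755)² + (+0.0955)² + (+0.2835)² + (+0.6475)² + (+0.0235)² + (−0.3465)² + (−0.6645)² + (−0.7935)² = 2.8688
Variance = 2.8688 / 11 = 0.2608
SE* = √0.2608

SE* = 0.511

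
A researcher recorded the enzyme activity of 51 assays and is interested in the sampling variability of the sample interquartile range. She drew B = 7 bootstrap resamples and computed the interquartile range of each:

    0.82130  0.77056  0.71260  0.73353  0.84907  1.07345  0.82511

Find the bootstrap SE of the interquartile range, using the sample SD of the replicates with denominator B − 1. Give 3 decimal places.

Bootstrap SE is the standard deviation of the 7 replicate interquartile ranges.
Mean of replicates: (0.82130 + 0.77056 + 0.71260 + 0.73353 + 0.84907 + 1.07345 + 0.82511) / 7 = 5.785620 / 7 = 0.826517
Sum of squared deviations: (−0.005217)² + (−0.055957)² + (−0.113917)² + (−0.092987)² + (+0.022553)² + (+0.246933)² + (−0.001407)² = 0.086269
Variance = 0.086269 / 6 = 0.014378
SE* = √0.014378

SE* = 0.120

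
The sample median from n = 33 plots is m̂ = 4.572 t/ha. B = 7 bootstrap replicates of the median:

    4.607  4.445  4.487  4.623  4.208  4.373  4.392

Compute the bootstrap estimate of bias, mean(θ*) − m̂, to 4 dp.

bias = −0.1241

mean(θ*) = (4.607 + 4.445 + 4.487 + 4.623 + 4.208 + 4.373 + 4.392) / 7 = 4.44786
bias = 4.44786 − 4.572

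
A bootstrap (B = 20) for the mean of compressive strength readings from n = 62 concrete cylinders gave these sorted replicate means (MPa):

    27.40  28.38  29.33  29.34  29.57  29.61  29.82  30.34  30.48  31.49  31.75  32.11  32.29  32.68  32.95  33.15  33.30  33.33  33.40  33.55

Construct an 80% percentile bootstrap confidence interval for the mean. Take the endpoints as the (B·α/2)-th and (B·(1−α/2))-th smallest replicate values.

(28.38, 33.33)

α = 0.20; lower rank = 20 × 0.100 = 2; upper rank = 20 × 0.900 = 18.
The 2nd smallest replicate is 28.38; the 18th is 33.33.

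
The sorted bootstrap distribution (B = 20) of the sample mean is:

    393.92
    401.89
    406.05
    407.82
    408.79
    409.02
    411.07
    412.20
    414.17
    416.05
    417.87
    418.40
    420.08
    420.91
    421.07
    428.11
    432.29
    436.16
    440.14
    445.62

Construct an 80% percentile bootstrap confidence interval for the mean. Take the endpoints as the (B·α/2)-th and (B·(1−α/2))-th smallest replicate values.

α = 0.20; lower rank = 20 × 0.100 = 2; upper rank = 20 × 0.900 = 18.
The 2nd smallest replicate is 401.89; the 18th is 436.16.

(401.89, 436.16)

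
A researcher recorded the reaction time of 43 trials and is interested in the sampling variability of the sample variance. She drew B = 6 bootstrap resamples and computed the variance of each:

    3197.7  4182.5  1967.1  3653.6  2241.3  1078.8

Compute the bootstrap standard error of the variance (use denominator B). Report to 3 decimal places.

SE* = 1058.951

Bootstrap SE is the standard deviation of the 6 replicate variances.
Mean of replicates: (3197.7 + 4182.5 + 1967.1 + 3653.6 + 2241.3 + 1078.8) / 6 = 16321.0000 / 6 = 2720.1667
Sum of squared deviations: (+477.5333)² + (+1462.3333)² + (−753.0667)² + (+933.4333)² + (−478.8667)² + (−1641.3667)² = 6728261.8733
Variance = 6728261.8733 / 6 = 1121376.9789
SE* = √1121376.9789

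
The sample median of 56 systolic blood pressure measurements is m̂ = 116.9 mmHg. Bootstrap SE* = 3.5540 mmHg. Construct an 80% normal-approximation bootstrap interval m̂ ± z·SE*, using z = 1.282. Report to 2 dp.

Margin = 1.282 × 3.5540 = 4.556
Interval: 116.9 ± 4.556

(112.34, 121.46)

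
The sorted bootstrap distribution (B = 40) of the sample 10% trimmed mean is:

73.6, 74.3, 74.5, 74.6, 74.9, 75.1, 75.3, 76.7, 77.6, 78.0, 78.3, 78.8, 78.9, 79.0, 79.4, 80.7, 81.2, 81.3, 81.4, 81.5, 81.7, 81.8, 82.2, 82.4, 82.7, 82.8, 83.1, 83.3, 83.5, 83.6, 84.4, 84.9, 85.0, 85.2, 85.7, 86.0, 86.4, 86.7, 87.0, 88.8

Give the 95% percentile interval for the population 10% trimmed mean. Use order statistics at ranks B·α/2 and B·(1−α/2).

(73.6, 87.0)

α = 0.05; lower rank = 40 × 0.025 = 1; upper rank = 40 × 0.975 = 39.
The 1st smallest replicate is 73.6; the 39th is 87.0.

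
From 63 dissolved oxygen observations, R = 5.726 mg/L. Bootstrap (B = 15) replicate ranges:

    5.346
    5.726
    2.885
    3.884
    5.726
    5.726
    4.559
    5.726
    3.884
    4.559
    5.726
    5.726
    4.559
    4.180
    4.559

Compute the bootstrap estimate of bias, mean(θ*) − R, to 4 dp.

bias = −0.8746

mean(θ*) = (5.346 + 5.726 + 2.885 + 3.884 + 5.726 + 5.726 + 4.559 + 5.726 + 3.884 + 4.559 + 5.726 + 5.726 + 4.559 + 4.180 + 4.559) / 15 = 4.85140
bias = 4.85140 − 5.726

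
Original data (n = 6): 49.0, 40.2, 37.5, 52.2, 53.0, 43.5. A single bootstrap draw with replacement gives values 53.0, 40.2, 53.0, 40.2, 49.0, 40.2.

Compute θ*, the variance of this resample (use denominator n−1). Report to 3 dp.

Mean = 45.9333; sum of squared deviations = 207.8933
s² = 207.8933 / 5 = 41.5787

θ* = 41.579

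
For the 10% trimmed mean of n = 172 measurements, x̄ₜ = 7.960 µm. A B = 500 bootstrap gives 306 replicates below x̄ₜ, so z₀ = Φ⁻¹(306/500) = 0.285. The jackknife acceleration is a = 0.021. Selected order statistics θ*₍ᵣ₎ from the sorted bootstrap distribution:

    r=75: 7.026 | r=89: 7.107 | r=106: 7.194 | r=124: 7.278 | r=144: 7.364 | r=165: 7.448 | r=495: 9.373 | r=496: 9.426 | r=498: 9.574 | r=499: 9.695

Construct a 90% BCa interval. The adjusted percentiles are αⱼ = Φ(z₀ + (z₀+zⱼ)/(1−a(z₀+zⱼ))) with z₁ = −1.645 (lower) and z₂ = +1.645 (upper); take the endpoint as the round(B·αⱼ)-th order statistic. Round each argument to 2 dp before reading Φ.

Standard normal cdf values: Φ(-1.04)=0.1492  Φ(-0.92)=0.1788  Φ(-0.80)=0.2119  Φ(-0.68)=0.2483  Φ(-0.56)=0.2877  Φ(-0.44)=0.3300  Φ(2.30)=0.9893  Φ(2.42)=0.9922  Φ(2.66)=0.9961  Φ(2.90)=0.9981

Lower: z₀ + z₁ = 0.285 + (-1.645) = -1.360; 1 − a(z₀+z₁) = 1 − (0.021)(-1.360) = 1.0286; argument = 0.285 + (-1.360)/1.0286 = -1.0372 → -1.04.
α₁ = Φ(-1.04) = 0.1492; rank = round(500 × 0.1492) = 75; θ*₍75₎ = 7.026.
Upper: z₀ + z₂ = 1.930; 1 − a(z₀+z₂) = 0.9595; argument = 2.2965 → 2.30; α₂ = 0.9893; rank = 495; θ*₍495₎ = 9.373.

(7.026, 9.373)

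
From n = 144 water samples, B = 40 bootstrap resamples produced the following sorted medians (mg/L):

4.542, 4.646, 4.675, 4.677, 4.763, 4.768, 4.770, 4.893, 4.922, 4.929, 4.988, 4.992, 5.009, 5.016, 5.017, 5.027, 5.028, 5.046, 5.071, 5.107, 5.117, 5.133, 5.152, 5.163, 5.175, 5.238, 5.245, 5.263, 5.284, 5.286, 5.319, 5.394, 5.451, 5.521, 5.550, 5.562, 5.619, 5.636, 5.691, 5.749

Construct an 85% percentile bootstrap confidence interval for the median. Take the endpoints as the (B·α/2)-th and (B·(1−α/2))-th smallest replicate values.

(4.675, 5.619)

α = 0.15; lower rank = 40 × 0.075 = 3; upper rank = 40 × 0.925 = 37.
The 3rd smallest replicate is 4.675; the 37th is 5.619.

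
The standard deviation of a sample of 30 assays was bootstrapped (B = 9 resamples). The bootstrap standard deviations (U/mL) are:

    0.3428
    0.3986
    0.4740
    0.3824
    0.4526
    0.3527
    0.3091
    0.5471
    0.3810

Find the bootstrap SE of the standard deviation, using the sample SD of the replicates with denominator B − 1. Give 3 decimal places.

Bootstrap SE is the standard deviation of the 9 replicate standard deviations.
Mean of replicates: (0.3428 + 0.3986 + 0.4740 + 0.3824 + 0.4526 + 0.3527 + 0.3091 + 0.5471 + 0.3810) / 9 = 3.64030 / 9 = 0.40448
Sum of squared deviations: (−0.06168)² + (−0.00588)² + (+0.06952)² + (−0.02208)² + (+0.04812)² + (−0.05178)² + (−0.09538)² + (+0.14262)² + (−0.02348)² = 0.04415
Variance = 0.04415 / 8 = 0.00552
SE* = √0.00552

SE* = 0.074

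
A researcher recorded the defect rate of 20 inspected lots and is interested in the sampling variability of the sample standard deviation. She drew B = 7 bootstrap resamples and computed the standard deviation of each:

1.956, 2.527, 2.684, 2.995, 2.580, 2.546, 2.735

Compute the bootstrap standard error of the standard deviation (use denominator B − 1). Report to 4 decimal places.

Bootstrap SE is the standard deviation of the 7 replicate standard deviations.
Mean of replicates: (1.956 + 2.527 + 2.684 + 2.995 + 2.580 + 2.546 + 2.735) / 7 = 18.02300 / 7 = 2.57471
Sum of squared deviations: (−0.61871)² + (−0.04771)² + (+0.10929)² + (+0.42029)² + (+0.00529)² + (−0.02871)² + (+0.16029)² = 0.60021
Variance = 0.60021 / 6 = 0.10004
SE* = √0.10004

SE* = 0.3163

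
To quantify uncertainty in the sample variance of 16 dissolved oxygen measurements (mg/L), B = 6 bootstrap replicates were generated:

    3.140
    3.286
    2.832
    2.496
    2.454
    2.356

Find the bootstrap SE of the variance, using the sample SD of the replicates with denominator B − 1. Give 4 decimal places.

SE* = 0.3880

Bootstrap SE is the standard deviation of the 6 replicate variances.
Mean of replicates: (3.140 + 3.286 + 2.832 + 2.496 + 2.454 + 2.356) / 6 = 16.56400 / 6 = 2.76067
Sum of squared deviations: (+0.37933)² + (+0.52533)² + (+0.07133)² + (−0.26467)² + (−0.30667)² + (−0.40467)² = 0.75281
Variance = 0.75281 / 5 = 0.15056
SE* = √0.15056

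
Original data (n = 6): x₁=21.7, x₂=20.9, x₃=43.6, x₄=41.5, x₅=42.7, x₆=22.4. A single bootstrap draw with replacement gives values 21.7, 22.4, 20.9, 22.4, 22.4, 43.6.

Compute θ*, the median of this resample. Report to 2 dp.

Sorted: 20.9, 21.7, 22.4, 22.4, 22.4, 43.6
Median = average of the two middle values = 22.40

θ* = 22.40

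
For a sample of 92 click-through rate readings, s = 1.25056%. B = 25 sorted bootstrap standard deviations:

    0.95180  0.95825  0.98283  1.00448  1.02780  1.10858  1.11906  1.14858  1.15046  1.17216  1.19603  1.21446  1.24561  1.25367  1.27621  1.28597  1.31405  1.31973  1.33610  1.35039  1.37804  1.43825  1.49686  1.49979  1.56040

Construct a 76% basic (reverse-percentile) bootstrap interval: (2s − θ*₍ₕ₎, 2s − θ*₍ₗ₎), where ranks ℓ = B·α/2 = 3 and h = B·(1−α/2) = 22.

Percentile endpoints at ranks 3 and 22: θ*₍3₎ = 0.98283, θ*₍22₎ = 1.43825.
Basic interval reflects these around s:
  lower = 2 × 1.25056 − 1.43825 = 1.06287
  upper = 2 × 1.25056 − 0.98283 = 1.51829

(1.06287, 1.51829)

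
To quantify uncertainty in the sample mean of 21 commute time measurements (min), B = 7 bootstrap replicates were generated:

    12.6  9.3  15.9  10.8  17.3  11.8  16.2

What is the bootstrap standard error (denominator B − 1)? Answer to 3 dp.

Bootstrap SE is the standard deviation of the 7 replicate means.
Mean of replicates: (12.6 + 9.3 + 15.9 + 10.8 + 17.3 + 11.8 + 16.2) / 7 = 93.9000 / 7 = 13.4143
Sum of squared deviations: (−0.8143)² + (−4.1143)² + (+2.4857)² + (−2.6143)² + (+3.8857)² + (−1.6143)² + (+2.7857)² = 56.0686
Variance = 56.0686 / 6 = 9.3448
SE* = √9.3448

SE* = 3.057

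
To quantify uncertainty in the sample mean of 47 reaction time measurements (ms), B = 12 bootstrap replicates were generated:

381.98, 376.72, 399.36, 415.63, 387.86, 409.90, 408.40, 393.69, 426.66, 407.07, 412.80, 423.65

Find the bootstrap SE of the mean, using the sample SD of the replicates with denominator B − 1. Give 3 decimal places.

SE* = 15.931

Bootstrap SE is the standard deviation of the 12 replicate means.
Mean of replicates: (381.98 + 376.72 + 399.36 + 415.63 + 387.86 + 409.90 + 408.40 + 393.69 + 426.66 + 407.07 + 412.80 + 423.65) / 12 = 4843.7200 / 12 = 403.6433
Sum of squared deviations: (−21.6633)² + (−26.9233)² + (−4.2833)² + (+11.9867)² + (−15.7833)² + (+6.2567)² + (+4.7567)² + (−9.9533)² + (+23.0167)² + (+3.4267)² + (+9.1567)² + (+20.0067)² = 2791.7675
Variance = 2791.7675 / 11 = 253.7970
SE* = √253.7970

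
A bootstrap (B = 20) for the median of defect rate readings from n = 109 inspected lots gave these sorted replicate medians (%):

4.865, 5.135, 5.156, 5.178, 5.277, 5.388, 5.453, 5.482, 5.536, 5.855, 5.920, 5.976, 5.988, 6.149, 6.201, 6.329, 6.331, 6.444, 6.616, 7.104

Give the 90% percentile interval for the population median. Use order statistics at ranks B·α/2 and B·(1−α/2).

(4.865, 6.616)

α = 0.10; lower rank = 20 × 0.050 = 1; upper rank = 20 × 0.950 = 19.
The 1st smallest replicate is 4.865; the 19th is 6.616.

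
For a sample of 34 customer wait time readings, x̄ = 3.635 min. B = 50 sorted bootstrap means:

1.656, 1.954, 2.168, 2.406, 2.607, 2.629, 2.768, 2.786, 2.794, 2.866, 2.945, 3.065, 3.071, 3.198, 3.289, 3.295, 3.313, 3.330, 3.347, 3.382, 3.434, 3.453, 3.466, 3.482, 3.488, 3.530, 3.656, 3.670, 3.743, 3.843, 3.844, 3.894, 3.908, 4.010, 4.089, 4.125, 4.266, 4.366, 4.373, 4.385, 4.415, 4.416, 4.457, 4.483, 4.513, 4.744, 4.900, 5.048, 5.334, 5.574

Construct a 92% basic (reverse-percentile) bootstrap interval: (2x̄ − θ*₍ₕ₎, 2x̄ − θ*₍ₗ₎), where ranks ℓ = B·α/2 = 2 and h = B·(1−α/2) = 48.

Percentile endpoints at ranks 2 and 48: θ*₍2₎ = 1.954, θ*₍48₎ = 5.048.
Basic interval reflects these around x̄:
  lower = 2 × 3.635 − 5.048 = 2.222
  upper = 2 × 3.635 − 1.954 = 5.316

(2.222, 5.316)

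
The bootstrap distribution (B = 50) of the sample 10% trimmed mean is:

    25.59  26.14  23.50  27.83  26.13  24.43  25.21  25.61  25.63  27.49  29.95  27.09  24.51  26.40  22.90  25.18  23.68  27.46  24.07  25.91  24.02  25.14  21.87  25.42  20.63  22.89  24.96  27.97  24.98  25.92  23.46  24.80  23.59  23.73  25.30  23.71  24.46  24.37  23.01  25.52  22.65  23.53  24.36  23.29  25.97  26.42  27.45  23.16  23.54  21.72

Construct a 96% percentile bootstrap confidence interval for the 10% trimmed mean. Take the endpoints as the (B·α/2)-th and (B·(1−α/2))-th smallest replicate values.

Sorted replicates: 20.63, 21.72, 21.87, 22.65, 22.89, 22.90, 23.01, 23.16, 23.29, 23.46, 23.50, 23.53, 23.54, 23.59, 23.68, 23.71, 23.73, 24.02, 24.07, 24.36, 24.37, 24.43, 24.46, 24.51, 24.80, 24.96, 24.98, 25.14, 25.18, 25.21, 25.30, 25.42, 25.52, 25.59, 25.61, 25.63, 25.91, 25.92, 25.97, 26.13, 26.14, 26.40, 26.42, 27.09, 27.45, 27.46, 27.49, 27.83, 27.97, 29.95
α = 0.04; lower rank = 50 × 0.020 = 1; upper rank = 50 × 0.980 = 49.
The 1st smallest replicate is 20.63; the 49th is 27.97.

(20.63, 27.97)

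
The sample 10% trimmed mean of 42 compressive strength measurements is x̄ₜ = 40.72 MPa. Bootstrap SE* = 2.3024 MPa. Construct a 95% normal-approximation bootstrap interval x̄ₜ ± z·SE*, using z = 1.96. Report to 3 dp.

(36.207, 45.233)

Margin = 1.96 × 2.3024 = 4.5127
Interval: 40.72 ± 4.5127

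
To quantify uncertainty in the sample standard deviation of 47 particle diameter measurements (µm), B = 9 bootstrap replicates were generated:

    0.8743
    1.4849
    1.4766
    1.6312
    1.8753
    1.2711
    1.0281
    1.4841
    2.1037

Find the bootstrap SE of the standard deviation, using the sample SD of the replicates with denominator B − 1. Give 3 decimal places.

Bootstrap SE is the standard deviation of the 9 replicate standard deviations.
Mean of replicates: (0.8743 + 1.4849 + 1.4766 + 1.6312 + 1.8753 + 1.2711 + 1.0281 + 1.4841 + 2.1037) / 9 = 13.22930 / 9 = 1.46992
Sum of squared deviations: (−0.59562)² + (+0.01498)² + (+0.00668)² + (+0.16128)² + (+0.40538)² + (−0.19882)² + (−0.44182)² + (+0.01418)² + (+0.63378)² = 1.18199
Variance = 1.18199 / 8 = 0.14775
SE* = √0.14775

SE* = 0.384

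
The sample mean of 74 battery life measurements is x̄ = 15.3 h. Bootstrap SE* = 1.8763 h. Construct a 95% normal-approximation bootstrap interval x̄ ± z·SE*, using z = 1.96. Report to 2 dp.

Margin = 1.96 × 1.8763 = 3.678
Interval: 15.3 ± 3.678

(11.62, 18.98)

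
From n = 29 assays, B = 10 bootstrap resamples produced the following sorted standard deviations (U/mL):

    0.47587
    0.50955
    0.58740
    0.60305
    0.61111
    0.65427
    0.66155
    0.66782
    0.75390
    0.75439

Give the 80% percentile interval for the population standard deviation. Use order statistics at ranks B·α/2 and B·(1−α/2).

α = 0.20; lower rank = 10 × 0.100 = 1; upper rank = 10 × 0.900 = 9.
The 1st smallest replicate is 0.47587; the 9th is 0.75390.

(0.47587, 0.75390)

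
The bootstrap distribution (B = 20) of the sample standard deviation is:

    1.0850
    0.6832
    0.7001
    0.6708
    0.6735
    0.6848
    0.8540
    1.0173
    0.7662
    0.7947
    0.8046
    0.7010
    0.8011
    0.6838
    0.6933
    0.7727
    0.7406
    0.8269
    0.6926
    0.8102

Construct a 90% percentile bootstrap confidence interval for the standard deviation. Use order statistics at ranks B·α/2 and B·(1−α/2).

Sorted replicates: 0.6708, 0.6735, 0.6832, 0.6838, 0.6848, 0.6926, 0.6933, 0.7001, 0.7010, 0.7406, 0.7662, 0.7727, 0.7947, 0.8011, 0.8046, 0.8102, 0.8269, 0.8540, 1.0173, 1.0850
α = 0.10; lower rank = 20 × 0.050 = 1; upper rank = 20 × 0.950 = 19.
The 1st smallest replicate is 0.6708; the 19th is 1.0173.

(0.6708, 1.0173)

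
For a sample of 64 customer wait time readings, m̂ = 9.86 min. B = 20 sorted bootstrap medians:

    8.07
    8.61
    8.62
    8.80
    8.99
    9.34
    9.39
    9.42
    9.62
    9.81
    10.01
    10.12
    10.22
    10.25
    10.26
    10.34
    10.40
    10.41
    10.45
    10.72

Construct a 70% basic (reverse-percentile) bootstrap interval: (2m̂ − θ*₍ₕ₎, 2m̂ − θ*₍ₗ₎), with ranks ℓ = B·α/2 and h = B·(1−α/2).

Percentile endpoints at ranks 3 and 17: θ*₍3₎ = 8.62, θ*₍17₎ = 10.40.
Basic interval reflects these around m̂:
  lower = 2 × 9.86 − 10.40 = 9.32
  upper = 2 × 9.86 − 8.62 = 11.10

(9.32, 11.10)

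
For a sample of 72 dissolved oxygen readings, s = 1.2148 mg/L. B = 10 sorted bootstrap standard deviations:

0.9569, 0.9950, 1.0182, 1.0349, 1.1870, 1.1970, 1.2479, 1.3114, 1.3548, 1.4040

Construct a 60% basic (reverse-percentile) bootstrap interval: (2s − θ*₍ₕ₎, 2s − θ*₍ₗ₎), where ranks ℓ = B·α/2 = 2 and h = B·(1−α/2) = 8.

Percentile endpoints at ranks 2 and 8: θ*₍2₎ = 0.9950, θ*₍8₎ = 1.3114.
Basic interval reflects these around s:
  lower = 2 × 1.2148 − 1.3114 = 1.1182
  upper = 2 × 1.2148 − 0.9950 = 1.4346

(1.1182, 1.4346)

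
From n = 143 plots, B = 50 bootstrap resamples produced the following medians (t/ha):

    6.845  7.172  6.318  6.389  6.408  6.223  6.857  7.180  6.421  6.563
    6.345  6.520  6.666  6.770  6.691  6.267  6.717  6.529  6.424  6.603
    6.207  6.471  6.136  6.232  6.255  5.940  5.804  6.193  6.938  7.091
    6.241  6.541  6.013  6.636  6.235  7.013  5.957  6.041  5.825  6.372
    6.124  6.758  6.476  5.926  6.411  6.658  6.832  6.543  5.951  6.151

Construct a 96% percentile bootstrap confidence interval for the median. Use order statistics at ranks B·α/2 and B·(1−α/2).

(5.804, 7.172)

Sorted replicates: 5.804, 5.825, 5.926, 5.940, 5.951, 5.957, 6.013, 6.041, 6.124, 6.136, 6.151, 6.193, 6.207, 6.223, 6.232, 6.235, 6.241, 6.255, 6.267, 6.318, 6.345, 6.372, 6.389, 6.408, 6.411, 6.421, 6.424, 6.471, 6.476, 6.520, 6.529, 6.541, 6.543, 6.563, 6.603, 6.636, 6.658, 6.666, 6.691, 6.717, 6.758, 6.770, 6.832, 6.845, 6.857, 6.938, 7.013, 7.091, 7.172, 7.180
α = 0.04; lower rank = 50 × 0.020 = 1; upper rank = 50 × 0.980 = 49.
The 1st smallest replicate is 5.804; the 49th is 7.172.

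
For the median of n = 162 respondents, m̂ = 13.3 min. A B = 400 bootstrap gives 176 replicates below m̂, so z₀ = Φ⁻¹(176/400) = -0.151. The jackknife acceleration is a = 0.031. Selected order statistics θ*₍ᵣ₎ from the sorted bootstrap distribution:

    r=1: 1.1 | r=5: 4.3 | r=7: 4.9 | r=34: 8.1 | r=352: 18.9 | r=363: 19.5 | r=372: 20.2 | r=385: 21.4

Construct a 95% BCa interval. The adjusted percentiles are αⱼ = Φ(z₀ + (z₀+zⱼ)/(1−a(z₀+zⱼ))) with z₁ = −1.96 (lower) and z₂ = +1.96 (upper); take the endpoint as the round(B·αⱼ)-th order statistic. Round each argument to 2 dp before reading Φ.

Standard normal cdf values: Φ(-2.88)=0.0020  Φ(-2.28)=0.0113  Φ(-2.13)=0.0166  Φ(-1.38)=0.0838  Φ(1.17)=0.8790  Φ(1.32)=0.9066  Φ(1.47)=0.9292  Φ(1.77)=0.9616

Lower: z₀ + z₁ = -0.151 + (-1.960) = -2.111; 1 − a(z₀+z₁) = 1 − (0.031)(-2.111) = 1.0654; argument = -0.151 + (-2.111)/1.0654 = -2.1323 → -2.13.
α₁ = Φ(-2.13) = 0.0166; rank = round(400 × 0.0166) = 7; θ*₍7₎ = 4.9.
Upper: z₀ + z₂ = 1.809; 1 − a(z₀+z₂) = 0.9439; argument = 1.7655 → 1.77; α₂ = 0.9616; rank = 385; θ*₍385₎ = 21.4.

(4.9, 21.4)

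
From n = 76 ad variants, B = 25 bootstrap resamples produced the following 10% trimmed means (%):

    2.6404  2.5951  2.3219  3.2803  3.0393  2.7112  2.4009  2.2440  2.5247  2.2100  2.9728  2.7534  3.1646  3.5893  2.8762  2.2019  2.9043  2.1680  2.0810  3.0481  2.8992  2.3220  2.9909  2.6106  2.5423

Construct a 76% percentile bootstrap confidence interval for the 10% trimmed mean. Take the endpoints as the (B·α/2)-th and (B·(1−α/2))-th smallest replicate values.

Sorted replicates: 2.0810, 2.1680, 2.2019, 2.2100, 2.2440, 2.3219, 2.3220, 2.4009, 2.5247, 2.5423, 2.5951, 2.6106, 2.6404, 2.7112, 2.7534, 2.8762, 2.8992, 2.9043, 2.9728, 2.9909, 3.0393, 3.0481, 3.1646, 3.2803, 3.5893
α = 0.24; lower rank = 25 × 0.120 = 3; upper rank = 25 × 0.880 = 22.
The 3rd smallest replicate is 2.2019; the 22nd is 3.0481.

(2.2019, 3.0481)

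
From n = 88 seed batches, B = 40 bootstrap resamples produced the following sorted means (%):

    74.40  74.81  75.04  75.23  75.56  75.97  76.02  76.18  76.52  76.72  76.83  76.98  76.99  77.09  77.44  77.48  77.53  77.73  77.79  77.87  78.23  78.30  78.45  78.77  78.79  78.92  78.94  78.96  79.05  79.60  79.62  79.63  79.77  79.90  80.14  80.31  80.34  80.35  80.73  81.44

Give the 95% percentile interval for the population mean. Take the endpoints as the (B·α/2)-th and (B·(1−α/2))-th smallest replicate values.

α = 0.05; lower rank = 40 × 0.025 = 1; upper rank = 40 × 0.975 = 39.
The 1st smallest replicate is 74.40; the 39th is 80.73.

(74.40, 80.73)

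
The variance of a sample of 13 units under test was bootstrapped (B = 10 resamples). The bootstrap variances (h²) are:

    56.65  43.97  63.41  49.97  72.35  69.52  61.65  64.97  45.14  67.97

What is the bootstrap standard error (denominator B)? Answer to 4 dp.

SE* = 9.6612

Bootstrap SE is the standard deviation of the 10 replicate variances.
Mean of replicates: (56.65 + 43.97 + 63.41 + 49.97 + 72.35 + 69.52 + 61.65 + 64.97 + 45.14 + 67.97) / 10 = 595.60000 / 10 = 59.56000
Sum of squared deviations: (−2.91000)² + (−15.59000)² + (+3.85000)² + (−9.59000)² + (+12.79000)² + (+9.96000)² + (+2.09000)² + (+5.41000)² + (−14.42000)² + (+8.41000)² = 933.39320
Variance = 933.39320 / 10 = 93.33932
SE* = √93.33932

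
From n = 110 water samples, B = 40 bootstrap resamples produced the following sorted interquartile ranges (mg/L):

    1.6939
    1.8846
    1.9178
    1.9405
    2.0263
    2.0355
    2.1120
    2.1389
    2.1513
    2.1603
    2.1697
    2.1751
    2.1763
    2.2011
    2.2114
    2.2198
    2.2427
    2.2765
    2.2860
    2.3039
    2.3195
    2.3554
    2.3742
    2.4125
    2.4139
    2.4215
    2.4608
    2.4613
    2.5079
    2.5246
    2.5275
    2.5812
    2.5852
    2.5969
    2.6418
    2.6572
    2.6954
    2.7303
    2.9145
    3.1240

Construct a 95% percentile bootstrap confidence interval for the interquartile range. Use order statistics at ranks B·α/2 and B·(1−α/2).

α = 0.05; lower rank = 40 × 0.025 = 1; upper rank = 40 × 0.975 = 39.
The 1st smallest replicate is 1.6939; the 39th is 2.9145.

(1.6939, 2.9145)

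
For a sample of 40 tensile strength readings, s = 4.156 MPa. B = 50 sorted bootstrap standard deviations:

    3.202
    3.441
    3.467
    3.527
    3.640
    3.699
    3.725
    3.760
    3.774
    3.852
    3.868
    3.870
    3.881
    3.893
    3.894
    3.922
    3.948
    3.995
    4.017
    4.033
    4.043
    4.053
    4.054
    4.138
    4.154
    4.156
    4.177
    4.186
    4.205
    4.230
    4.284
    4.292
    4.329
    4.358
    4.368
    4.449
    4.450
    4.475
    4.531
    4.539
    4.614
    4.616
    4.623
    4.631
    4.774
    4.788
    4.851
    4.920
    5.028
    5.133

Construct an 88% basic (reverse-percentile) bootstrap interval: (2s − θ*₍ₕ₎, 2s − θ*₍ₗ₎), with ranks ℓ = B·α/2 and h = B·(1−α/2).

(3.461, 4.845)

Percentile endpoints at ranks 3 and 47: θ*₍3₎ = 3.467, θ*₍47₎ = 4.851.
Basic interval reflects these around s:
  lower = 2 × 4.156 − 4.851 = 3.461
  upper = 2 × 4.156 − 3.467 = 4.845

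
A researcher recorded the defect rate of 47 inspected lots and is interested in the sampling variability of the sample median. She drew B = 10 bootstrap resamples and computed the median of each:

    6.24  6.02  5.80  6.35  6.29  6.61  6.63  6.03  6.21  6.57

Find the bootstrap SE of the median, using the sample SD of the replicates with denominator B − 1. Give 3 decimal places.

Bootstrap SE is the standard deviation of the 10 replicate medians.
Mean of replicates: (6.24 + 6.02 + 5.80 + 6.35 + 6.29 + 6.61 + 6.63 + 6.03 + 6.21 + 6.57) / 10 = 62.7500 / 10 = 6.2750
Sum of squared deviations: (−0.0350)² + (−0.2550)² + (−0.4750)² + (+0.0750)² + (+0.0150)² + (+0.3350)² + (+0.3550)² + (−0.2450)² + (−0.0650)² + (+0.2950)² = 0.6873
Variance = 0.6873 / 9 = 0.0764
SE* = √0.0764

SE* = 0.276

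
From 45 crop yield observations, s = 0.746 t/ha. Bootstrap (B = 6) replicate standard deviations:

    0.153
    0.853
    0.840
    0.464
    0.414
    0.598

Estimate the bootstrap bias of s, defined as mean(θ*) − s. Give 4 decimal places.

mean(θ*) = (0.153 + 0.853 + 0.840 + 0.464 + 0.414 + 0.598) / 6 = 0.55367
bias = 0.55367 − 0.746

bias = −0.1923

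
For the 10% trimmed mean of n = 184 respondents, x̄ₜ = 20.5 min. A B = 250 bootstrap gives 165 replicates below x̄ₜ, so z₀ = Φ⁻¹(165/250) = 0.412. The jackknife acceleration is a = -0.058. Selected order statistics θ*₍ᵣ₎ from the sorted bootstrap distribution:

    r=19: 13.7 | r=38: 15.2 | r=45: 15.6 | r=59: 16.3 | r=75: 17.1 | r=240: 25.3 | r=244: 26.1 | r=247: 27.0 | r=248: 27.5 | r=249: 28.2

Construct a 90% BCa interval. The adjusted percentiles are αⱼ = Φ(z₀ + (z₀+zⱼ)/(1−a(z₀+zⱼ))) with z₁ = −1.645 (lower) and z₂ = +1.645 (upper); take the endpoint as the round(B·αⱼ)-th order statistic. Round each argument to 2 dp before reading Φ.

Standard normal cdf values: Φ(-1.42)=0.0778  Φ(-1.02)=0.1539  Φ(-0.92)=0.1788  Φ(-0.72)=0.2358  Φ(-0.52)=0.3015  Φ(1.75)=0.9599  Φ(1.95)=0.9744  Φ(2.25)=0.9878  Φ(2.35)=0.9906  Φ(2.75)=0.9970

(15.6, 27.0)

Lower: z₀ + z₁ = 0.412 + (-1.645) = -1.233; 1 − a(z₀+z₁) = 1 − (-0.058)(-1.233) = 0.9285; argument = 0.412 + (-1.233)/0.9285 = -0.9160 → -0.92.
α₁ = Φ(-0.92) = 0.1788; rank = round(250 × 0.1788) = 45; θ*₍45₎ = 15.6.
Upper: z₀ + z₂ = 2.057; 1 − a(z₀+z₂) = 1.1193; argument = 2.2497 → 2.25; α₂ = 0.9878; rank = 247; θ*₍247₎ = 27.0.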